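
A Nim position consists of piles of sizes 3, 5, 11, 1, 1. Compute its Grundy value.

Write each in binary and XOR column by column:
  0011  (3)
  0101  (5)
  1011  (11)
  0001  (1)
  0001  (1)
  ----
  1101  (13)

13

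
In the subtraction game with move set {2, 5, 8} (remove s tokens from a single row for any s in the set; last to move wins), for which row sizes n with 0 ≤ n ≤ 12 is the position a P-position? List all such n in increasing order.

0, 1, 4, 7, 10, 11

Build the Grundy sequence with g(k) = mex{g(k−s) : s ∈ {2, 5, 8}, s ≤ k}:
g(0) = mex{} = 0
g(1) = mex{} = 0
g(2) = mex{0} = 1
g(3) = mex{0} = 1
g(4) = mex{1} = 0
g(5) = mex{0,1} = 2
g(6) = mex{0} = 1
g(7) = mex{1,2} = 0
g(8) = mex{0,1} = 2
g(9) = mex{0} = 1
g(10) = mex{1,2} = 0
g(11) = mex{1} = 0
g(12) = mex{0} = 1
The P-positions (g = 0) in 0..12 are 0, 1, 4, 7, 10, 11.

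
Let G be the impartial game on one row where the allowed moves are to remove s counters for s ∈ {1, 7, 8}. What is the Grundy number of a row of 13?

3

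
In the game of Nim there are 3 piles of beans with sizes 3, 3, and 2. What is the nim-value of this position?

2

Compute the nim-sum pairwise:
3 XOR 3 = 0
0 XOR 2 = 2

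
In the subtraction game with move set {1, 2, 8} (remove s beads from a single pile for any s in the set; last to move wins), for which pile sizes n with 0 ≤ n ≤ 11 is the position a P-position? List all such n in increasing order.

0, 3, 6, 9

Grundy values for subtraction set {1, 2, 8}:
k:     0  1  2  3  4  5  6  7  8  9 10 11
g(k):  0  1  2  0  1  2  0  1  2  0  1  2
The P-positions (g = 0) in 0..11 are 0, 3, 6, 9.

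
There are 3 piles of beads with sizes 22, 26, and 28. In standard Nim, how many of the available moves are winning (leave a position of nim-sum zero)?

3

Compute the nim-sum pairwise:
22 ⊕ 26 = 12
12 ⊕ 28 = 16
The overall nim-sum is X = 16. A pile of size p has a winning move iff p XOR X < p (reduce it to p XOR X).
  22: 22 XOR 16 = 6 < 22 — winning move (to 6).
  26: 26 XOR 16 = 10 < 26 — winning move (to 10).
  28: 28 XOR 16 = 12 < 28 — winning move (to 12).
That gives 3 winning moves.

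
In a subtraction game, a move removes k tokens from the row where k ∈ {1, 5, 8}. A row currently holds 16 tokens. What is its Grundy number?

Compute g(0), g(1), … for moves {1, 5, 8}:
k:     0  1  2  3  4  5  6  7  8  9 10 11 12 13 14 15 16
g(k):  0  1  0  1  0  1  0  1  2  3  2  3  2  0  1  0  1
So g(16) = 1.

1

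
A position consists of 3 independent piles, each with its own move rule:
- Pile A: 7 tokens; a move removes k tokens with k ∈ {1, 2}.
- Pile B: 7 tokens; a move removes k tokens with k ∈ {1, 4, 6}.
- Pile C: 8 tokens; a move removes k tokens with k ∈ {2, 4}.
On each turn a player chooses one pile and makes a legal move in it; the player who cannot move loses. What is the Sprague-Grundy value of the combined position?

Build the Grundy sequence for pile A with g(k) = mex{g(k−s) : s ∈ {1, 2}, s ≤ k}:
g(0) = mex{} = 0
g(1) = mex{0} = 1
g(2) = mex{0,1} = 2
g(3) = mex{1,2} = 0
g(4) = mex{0,2} = 1
g(5) = mex{0,1} = 2
g(6) = mex{1,2} = 0
g(7) = mex{0,2} = 1
So g(7) = 1.
Grundy values for pile B (subtraction set {1, 4, 6}):
k:     0  1  2  3  4  5  6  7
g(k):  0  1  0  1  2  0  1  0
So g(7) = 0.
Build the Grundy sequence for pile C with g(k) = mex{g(k−s) : s ∈ {2, 4}, s ≤ k}:
k:     0  1  2  3  4  5  6  7  8
g(k):  0  0  1  1  2  2  0  0  1
So g(8) = 1.
The value of a disjunctive sum is the nim-sum of the parts.
Combined value = 1 XOR 0 XOR 1 = 0.

0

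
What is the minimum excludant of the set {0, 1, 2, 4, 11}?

3

The values 0, 1, 2 are all present; 3 is the first non-negative integer missing from the set.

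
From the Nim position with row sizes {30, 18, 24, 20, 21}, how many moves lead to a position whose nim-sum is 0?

5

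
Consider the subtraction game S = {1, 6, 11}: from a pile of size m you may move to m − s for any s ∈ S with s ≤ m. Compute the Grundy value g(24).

0

Build the Grundy sequence with g(k) = mex{g(k−s) : s ∈ {1, 6, 11}, s ≤ k}:
k:     0  1  2  3  4  5  6  7  8  9 10 11 12 13 14 15 16 17 18 19 20 21 22 23 24
g(k):  0  1  0  1  0  1  2  0  1  0  1  2  0  1  0  1  0  1  2  0  1  0  1  2  0
So g(24) = 0.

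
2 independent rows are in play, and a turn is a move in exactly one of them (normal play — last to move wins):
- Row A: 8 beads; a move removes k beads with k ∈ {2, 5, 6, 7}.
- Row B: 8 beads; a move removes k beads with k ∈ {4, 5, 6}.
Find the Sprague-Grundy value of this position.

0

Build the Grundy sequence for row A with g(k) = mex{g(k−s) : s ∈ {2, 5, 6, 7}, s ≤ k}:
k:     0  1  2  3  4  5  6  7  8
g(k):  0  0  1  1  0  2  1  3  2
So g(8) = 2.
Build the Grundy sequence for row B with g(k) = mex{g(k−s) : s ∈ {4, 5, 6}, s ≤ k}:
g(0) = mex{} = 0
g(1) = mex{} = 0
g(2) = mex{} = 0
g(3) = mex{} = 0
g(4) = mex{0} = 1
g(5) = mex{0} = 1
g(6) = mex{0} = 1
g(7) = mex{0} = 1
g(8) = mex{0,1} = 2
So g(8) = 2.
By the Sprague-Grundy theorem, the Grundy value of a sum of independent games is the XOR of the component values.
Combined value = 2 ⊕ 2 = 0.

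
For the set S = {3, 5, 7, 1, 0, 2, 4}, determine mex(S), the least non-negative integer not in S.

The values 0, 1, 2, 3, 4, 5 are all present; 6 is the first non-negative integer missing from the set.

6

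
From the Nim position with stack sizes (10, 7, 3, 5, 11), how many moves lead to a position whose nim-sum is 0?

0

Compute the nim-sum pairwise:
10 ⊕ 7 = 13
13 ⊕ 3 = 14
14 ⊕ 5 = 11
11 ⊕ 11 = 0
The nim-sum is already 0, so every move leaves a nonzero nim-sum — there are no winning moves.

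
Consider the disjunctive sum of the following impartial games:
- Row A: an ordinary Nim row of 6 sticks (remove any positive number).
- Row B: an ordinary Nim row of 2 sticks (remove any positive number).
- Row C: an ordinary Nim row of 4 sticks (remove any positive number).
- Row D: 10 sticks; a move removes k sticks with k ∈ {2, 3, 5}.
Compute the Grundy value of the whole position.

Row A is a plain Nim row of size 6, so its Grundy value is 6.
Row B is a plain Nim row of size 2, so its Grundy value is 2.
Row C is a plain Nim row of size 4, so its Grundy value is 4.
Build the Grundy sequence for row D with g(k) = mex{g(k−s) : s ∈ {2, 3, 5}, s ≤ k}:
k:     0  1  2  3  4  5  6  7  8  9 10
g(k):  0  0  1  1  2  2  3  0  0  1  1
So g(10) = 1.
The value of a disjunctive sum is the nim-sum of the parts.
Combined value = 6 XOR 2 XOR 4 XOR 1 = 1.

1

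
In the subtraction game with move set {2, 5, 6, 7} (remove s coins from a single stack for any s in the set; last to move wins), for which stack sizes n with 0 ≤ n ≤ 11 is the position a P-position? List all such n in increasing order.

0, 1, 4

Grundy values for subtraction set {2, 5, 6, 7}:
k:     0  1  2  3  4  5  6  7  8  9 10 11
g(k):  0  0  1  1  0  2  1  3  2  2  3  3
The P-positions (g = 0) in 0..11 are 0, 1, 4.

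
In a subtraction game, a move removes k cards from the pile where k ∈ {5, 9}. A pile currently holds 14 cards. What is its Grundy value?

Compute g(0), g(1), … for moves {5, 9}:
k:     0  1  2  3  4  5  6  7  8  9 10 11 12 13 14
g(k):  0  0  0  0  0  1  1  1  1  1  2  2  2  2  0
So g(14) = 0.

0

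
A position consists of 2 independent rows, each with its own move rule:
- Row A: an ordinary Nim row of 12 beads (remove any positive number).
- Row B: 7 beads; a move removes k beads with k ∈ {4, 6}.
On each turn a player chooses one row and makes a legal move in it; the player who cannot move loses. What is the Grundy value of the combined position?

13

Row A is a plain Nim row of size 12, so its Grundy value is 12.
For row B, compute g(0), g(1), … with moves {4, 6}:
k:     0  1  2  3  4  5  6  7
g(k):  0  0  0  0  1  1  1  1
So g(7) = 1.
By the Sprague-Grundy theorem, the Grundy value of a sum of independent games is the XOR of the component values.
Combined value = 12 XOR 1 = 13.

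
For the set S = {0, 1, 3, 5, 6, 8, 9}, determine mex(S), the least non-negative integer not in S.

2

The values 0, 1 are all present; 2 is the first non-negative integer missing from the set.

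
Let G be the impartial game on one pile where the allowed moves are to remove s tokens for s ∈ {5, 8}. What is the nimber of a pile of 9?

1

Compute g(0), g(1), … for moves {5, 8}:
g(0) = mex{} = 0
g(1) = mex{} = 0
g(2) = mex{} = 0
g(3) = mex{} = 0
g(4) = mex{} = 0
g(5) = mex{0} = 1
g(6) = mex{0} = 1
g(7) = mex{0} = 1
g(8) = mex{0} = 1
g(9) = mex{0} = 1
So g(9) = 1.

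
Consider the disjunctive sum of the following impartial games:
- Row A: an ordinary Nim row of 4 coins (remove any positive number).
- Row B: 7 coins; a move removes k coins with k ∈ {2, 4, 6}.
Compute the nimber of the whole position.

7

Row A is a plain Nim row of size 4, so its Grundy value is 4.
Grundy values for row B (subtraction set {2, 4, 6}):
g(0) = mex{} = 0
g(1) = mex{} = 0
g(2) = mex{0} = 1
g(3) = mex{0} = 1
g(4) = mex{0,1} = 2
g(5) = mex{0,1} = 2
g(6) = mex{0,1,2} = 3
g(7) = mex{0,1,2} = 3
So g(7) = 3.
By the Sprague-Grundy theorem, the Grundy value of a sum of independent games is the XOR of the component values.
Combined value = 4 XOR 3 = 7.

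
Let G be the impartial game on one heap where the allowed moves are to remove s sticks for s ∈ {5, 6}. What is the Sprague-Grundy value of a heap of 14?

0

Compute g(0), g(1), … for moves {5, 6}:
g(0) = mex{} = 0
g(1) = mex{} = 0
g(2) = mex{} = 0
g(3) = mex{} = 0
g(4) = mex{} = 0
g(5) = mex{0} = 1
g(6) = mex{0} = 1
g(7) = mex{0} = 1
g(8) = mex{0} = 1
g(9) = mex{0} = 1
g(10) = mex{0,1} = 2
g(11) = mex{1} = 0
g(12) = mex{1} = 0
g(13) = mex{1} = 0
g(14) = mex{1} = 0
So g(14) = 0.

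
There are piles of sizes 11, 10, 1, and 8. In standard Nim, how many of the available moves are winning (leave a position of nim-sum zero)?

3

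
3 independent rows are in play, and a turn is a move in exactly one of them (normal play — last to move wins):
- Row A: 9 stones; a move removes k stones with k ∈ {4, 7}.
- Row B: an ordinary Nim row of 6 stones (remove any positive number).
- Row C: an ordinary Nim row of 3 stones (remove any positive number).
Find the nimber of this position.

7

Grundy values for row A (subtraction set {4, 7}):
k:     0  1  2  3  4  5  6  7  8  9
g(k):  0  0  0  0  1  1  1  1  2  2
So g(9) = 2.
Row B is a plain Nim row of size 6, so its Grundy value is 6.
Row C is a plain Nim row of size 3, so its Grundy value is 3.
The value of a disjunctive sum is the nim-sum of the parts.
Combined value = 2 XOR 6 XOR 3 = 7.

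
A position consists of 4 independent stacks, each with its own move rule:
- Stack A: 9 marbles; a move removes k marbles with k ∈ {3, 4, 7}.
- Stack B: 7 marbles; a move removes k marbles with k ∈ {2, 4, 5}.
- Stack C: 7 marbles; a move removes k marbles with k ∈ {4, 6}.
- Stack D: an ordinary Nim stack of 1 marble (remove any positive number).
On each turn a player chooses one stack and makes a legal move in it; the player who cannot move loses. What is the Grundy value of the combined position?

3

For stack A, compute g(0), g(1), … with moves {3, 4, 7}:
g(0) = mex{} = 0
g(1) = mex{} = 0
g(2) = mex{} = 0
g(3) = mex{0} = 1
g(4) = mex{0} = 1
g(5) = mex{0} = 1
g(6) = mex{0,1} = 2
g(7) = mex{0,1} = 2
g(8) = mex{0,1} = 2
g(9) = mex{0,1,2} = 3
So g(9) = 3.
Build the Grundy sequence for stack B with g(k) = mex{g(k−s) : s ∈ {2, 4, 5}, s ≤ k}:
k:     0  1  2  3  4  5  6  7
g(k):  0  0  1  1  2  2  3  0
So g(7) = 0.
Build the Grundy sequence for stack C with g(k) = mex{g(k−s) : s ∈ {4, 6}, s ≤ k}:
g(0) = mex{} = 0
g(1) = mex{} = 0
g(2) = mex{} = 0
g(3) = mex{} = 0
g(4) = mex{0} = 1
g(5) = mex{0} = 1
g(6) = mex{0} = 1
g(7) = mex{0} = 1
So g(7) = 1.
Stack D is a plain Nim stack of size 1, so its Grundy value is 1.
The value of a disjunctive sum is the nim-sum of the parts.
Combined value = 3 ⊕ 0 ⊕ 1 ⊕ 1 = 3.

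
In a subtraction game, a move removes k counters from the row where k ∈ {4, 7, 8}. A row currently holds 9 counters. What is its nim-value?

Build the Grundy sequence with g(k) = mex{g(k−s) : s ∈ {4, 7, 8}, s ≤ k}:
k:     0  1  2  3  4  5  6  7  8  9
g(k):  0  0  0  0  1  1  1  1  2  2
So g(9) = 2.

2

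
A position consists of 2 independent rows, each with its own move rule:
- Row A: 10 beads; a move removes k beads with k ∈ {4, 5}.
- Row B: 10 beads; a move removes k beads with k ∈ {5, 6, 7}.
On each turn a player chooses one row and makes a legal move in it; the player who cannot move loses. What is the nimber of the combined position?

Grundy values for row A (subtraction set {4, 5}):
k:     0  1  2  3  4  5  6  7  8  9 10
g(k):  0  0  0  0  1  1  1  1  2  0  0
So g(10) = 0.
For row B, compute g(0), g(1), … with moves {5, 6, 7}:
g(0) = mex{} = 0
g(1) = mex{} = 0
g(2) = mex{} = 0
g(3) = mex{} = 0
g(4) = mex{} = 0
g(5) = mex{0} = 1
g(6) = mex{0} = 1
g(7) = mex{0} = 1
g(8) = mex{0} = 1
g(9) = mex{0} = 1
g(10) = mex{0,1} = 2
So g(10) = 2.
By the Sprague-Grundy theorem, the Grundy value of a sum of independent games is the XOR of the component values.
Combined value = 0 XOR 2 = 2.

2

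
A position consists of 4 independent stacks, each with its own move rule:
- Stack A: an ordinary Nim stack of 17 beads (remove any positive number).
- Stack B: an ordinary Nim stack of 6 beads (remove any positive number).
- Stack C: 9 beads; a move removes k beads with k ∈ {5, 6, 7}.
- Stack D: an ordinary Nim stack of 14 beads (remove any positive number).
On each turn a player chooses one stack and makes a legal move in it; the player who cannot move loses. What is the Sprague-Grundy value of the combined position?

24

Stack A is a plain Nim stack of size 17, so its Grundy value is 17.
Stack B is a plain Nim stack of size 6, so its Grundy value is 6.
Grundy values for stack C (subtraction set {5, 6, 7}):
k:     0  1  2  3  4  5  6  7  8  9
g(k):  0  0  0  0  0  1  1  1  1  1
So g(9) = 1.
Stack D is a plain Nim stack of size 14, so its Grundy value is 14.
The value of a disjunctive sum is the nim-sum of the parts.
Combined value = 17 XOR 6 XOR 1 XOR 14 = 24.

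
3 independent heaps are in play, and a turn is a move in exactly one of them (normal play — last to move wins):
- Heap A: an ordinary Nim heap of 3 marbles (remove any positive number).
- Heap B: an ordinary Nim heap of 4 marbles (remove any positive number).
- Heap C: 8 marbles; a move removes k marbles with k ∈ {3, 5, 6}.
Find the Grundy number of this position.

5

Heap A is a plain Nim heap of size 3, so its Grundy value is 3.
Heap B is a plain Nim heap of size 4, so its Grundy value is 4.
Build the Grundy sequence for heap C with g(k) = mex{g(k−s) : s ∈ {3, 5, 6}, s ≤ k}:
k:     0  1  2  3  4  5  6  7  8
g(k):  0  0  0  1  1  1  2  2  2
So g(8) = 2.
The value of a disjunctive sum is the nim-sum of the parts.
Combined value = 3 XOR 4 XOR 2 = 5.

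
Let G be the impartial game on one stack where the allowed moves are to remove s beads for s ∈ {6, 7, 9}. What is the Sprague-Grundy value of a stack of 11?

Build the Grundy sequence with g(k) = mex{g(k−s) : s ∈ {6, 7, 9}, s ≤ k}:
g(0) = mex{} = 0
g(1) = mex{} = 0
g(2) = mex{} = 0
g(3) = mex{} = 0
g(4) = mex{} = 0
g(5) = mex{} = 0
g(6) = mex{0} = 1
g(7) = mex{0} = 1
g(8) = mex{0} = 1
g(9) = mex{0} = 1
g(10) = mex{0} = 1
g(11) = mex{0} = 1
So g(11) = 1.

1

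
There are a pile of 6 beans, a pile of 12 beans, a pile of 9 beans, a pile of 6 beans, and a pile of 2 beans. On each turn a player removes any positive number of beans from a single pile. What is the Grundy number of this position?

Compute the nim-sum pairwise:
6 ^ 12 = 10
10 ^ 9 = 3
3 ^ 6 = 5
5 ^ 2 = 7

7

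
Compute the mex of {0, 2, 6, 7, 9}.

1

0 is in the set but 1 is not, so the mex is 1.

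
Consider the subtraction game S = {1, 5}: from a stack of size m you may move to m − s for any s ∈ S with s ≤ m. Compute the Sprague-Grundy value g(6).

0

Build the Grundy sequence with g(k) = mex{g(k−s) : s ∈ {1, 5}, s ≤ k}:
k:     0  1  2  3  4  5  6
g(k):  0  1  0  1  0  1  0
So g(6) = 0.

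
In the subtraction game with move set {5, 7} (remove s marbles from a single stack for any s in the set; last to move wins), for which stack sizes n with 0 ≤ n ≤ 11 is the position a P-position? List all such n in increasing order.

0, 1, 2, 3, 4

Compute g(0), g(1), … for moves {5, 7}:
g(0) = mex{} = 0
g(1) = mex{} = 0
g(2) = mex{} = 0
g(3) = mex{} = 0
g(4) = mex{} = 0
g(5) = mex{0} = 1
g(6) = mex{0} = 1
g(7) = mex{0} = 1
g(8) = mex{0} = 1
g(9) = mex{0} = 1
g(10) = mex{0,1} = 2
g(11) = mex{0,1} = 2
The P-positions (g = 0) in 0..11 are 0, 1, 2, 3, 4.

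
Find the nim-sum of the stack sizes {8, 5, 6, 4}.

Nim-sum: 8 ⊕ 5 ⊕ 6 ⊕ 4 = 15.

15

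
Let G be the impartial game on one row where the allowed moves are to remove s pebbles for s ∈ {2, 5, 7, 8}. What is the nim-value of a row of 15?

1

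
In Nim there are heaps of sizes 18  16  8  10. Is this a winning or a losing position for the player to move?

Compute the nim-sum pairwise:
18 XOR 16 = 2
2 XOR 8 = 10
10 XOR 10 = 0
The nim-sum is 0, so this is a P-position: the player to move is in a losing position under optimal play.

Losing position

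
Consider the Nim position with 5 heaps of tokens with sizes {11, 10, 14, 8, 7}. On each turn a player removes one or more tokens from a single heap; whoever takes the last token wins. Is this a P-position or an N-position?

P-position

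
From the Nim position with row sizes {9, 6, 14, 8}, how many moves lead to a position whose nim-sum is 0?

3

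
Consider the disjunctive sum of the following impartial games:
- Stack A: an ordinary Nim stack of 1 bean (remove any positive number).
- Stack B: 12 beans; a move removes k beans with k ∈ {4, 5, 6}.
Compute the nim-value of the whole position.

Stack A is a plain Nim stack of size 1, so its Grundy value is 1.
For stack B, compute g(0), g(1), … with moves {4, 5, 6}:
k:     0  1  2  3  4  5  6  7  8  9 10 11 12
g(k):  0  0  0  0  1  1  1  1  2  2  0  0  0
So g(12) = 0.
The value of a disjunctive sum is the nim-sum of the parts.
Combined value = 1 ⊕ 0 = 1.

1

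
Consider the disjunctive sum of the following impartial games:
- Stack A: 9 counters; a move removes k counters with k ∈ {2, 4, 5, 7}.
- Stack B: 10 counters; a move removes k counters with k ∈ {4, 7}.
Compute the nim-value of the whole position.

2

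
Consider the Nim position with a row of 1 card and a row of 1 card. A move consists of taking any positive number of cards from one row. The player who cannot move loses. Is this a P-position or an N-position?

Nim-sum: 1 XOR 1 = 0.
The nim-sum is 0, so this is a P-position: the player to move is in a losing position under optimal play.

P-position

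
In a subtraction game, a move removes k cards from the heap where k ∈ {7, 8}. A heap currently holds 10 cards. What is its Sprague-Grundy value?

1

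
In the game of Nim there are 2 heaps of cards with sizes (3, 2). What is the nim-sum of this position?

Write each in binary and XOR column by column:
  11  (3)
  10  (2)
  --
  01  (1)

1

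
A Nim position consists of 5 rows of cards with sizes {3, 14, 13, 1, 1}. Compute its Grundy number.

0

Compute the nim-sum pairwise:
3 ^ 14 = 13
13 ^ 13 = 0
0 ^ 1 = 1
1 ^ 1 = 0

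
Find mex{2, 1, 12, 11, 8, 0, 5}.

The values 0, 1, 2 are all present; 3 is the first non-negative integer missing from the set.

3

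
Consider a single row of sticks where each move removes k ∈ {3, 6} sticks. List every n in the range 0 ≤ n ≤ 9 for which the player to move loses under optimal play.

Build the Grundy sequence with g(k) = mex{g(k−s) : s ∈ {3, 6}, s ≤ k}:
k:     0  1  2  3  4  5  6  7  8  9
g(k):  0  0  0  1  1  1  2  2  2  0
The P-positions (g = 0) in 0..9 are 0, 1, 2, 9.

0, 1, 2, 9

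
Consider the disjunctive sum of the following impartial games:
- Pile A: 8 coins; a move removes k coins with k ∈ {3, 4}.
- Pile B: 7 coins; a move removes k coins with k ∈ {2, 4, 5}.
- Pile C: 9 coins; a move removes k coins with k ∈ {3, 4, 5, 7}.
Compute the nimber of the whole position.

Build the Grundy sequence for pile A with g(k) = mex{g(k−s) : s ∈ {3, 4}, s ≤ k}:
g(0) = mex{} = 0
g(1) = mex{} = 0
g(2) = mex{} = 0
g(3) = mex{0} = 1
g(4) = mex{0} = 1
g(5) = mex{0} = 1
g(6) = mex{0,1} = 2
g(7) = mex{1} = 0
g(8) = mex{1} = 0
So g(8) = 0.
Grundy values for pile B (subtraction set {2, 4, 5}):
g(0) = mex{} = 0
g(1) = mex{} = 0
g(2) = mex{0} = 1
g(3) = mex{0} = 1
g(4) = mex{0,1} = 2
g(5) = mex{0,1} = 2
g(6) = mex{0,1,2} = 3
g(7) = mex{1,2} = 0
So g(7) = 0.
For pile C, compute g(0), g(1), … with moves {3, 4, 5, 7}:
g(0) = mex{} = 0
g(1) = mex{} = 0
g(2) = mex{} = 0
g(3) = mex{0} = 1
g(4) = mex{0} = 1
g(5) = mex{0} = 1
g(6) = mex{0,1} = 2
g(7) = mex{0,1} = 2
g(8) = mex{0,1} = 2
g(9) = mex{0,1,2} = 3
So g(9) = 3.
By the Sprague-Grundy theorem, the Grundy value of a sum of independent games is the XOR of the component values.
Combined value = 0 XOR 0 XOR 3 = 3.

3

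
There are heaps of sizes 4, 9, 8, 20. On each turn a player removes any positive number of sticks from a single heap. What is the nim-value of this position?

17

Nim-sum: 4 ^ 9 ^ 8 ^ 20 = 17.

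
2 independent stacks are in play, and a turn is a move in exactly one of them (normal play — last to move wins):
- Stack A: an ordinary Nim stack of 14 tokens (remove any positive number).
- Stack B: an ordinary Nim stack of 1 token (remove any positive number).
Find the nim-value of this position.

15

Stack A is a plain Nim stack of size 14, so its Grundy value is 14.
Stack B is a plain Nim stack of size 1, so its Grundy value is 1.
By the Sprague-Grundy theorem, the Grundy value of a sum of independent games is the XOR of the component values.
Combined value = 14 XOR 1 = 15.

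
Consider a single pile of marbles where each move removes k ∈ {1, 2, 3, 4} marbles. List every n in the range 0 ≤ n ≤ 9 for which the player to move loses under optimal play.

Grundy values for subtraction set {1, 2, 3, 4}:
k:     0  1  2  3  4  5  6  7  8  9
g(k):  0  1  2  3  4  0  1  2  3  4
The P-positions (g = 0) in 0..9 are 0, 5.

0, 5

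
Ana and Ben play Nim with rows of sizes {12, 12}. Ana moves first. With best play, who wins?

Ben wins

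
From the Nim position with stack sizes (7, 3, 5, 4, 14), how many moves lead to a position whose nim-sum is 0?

1

Bitwise XOR of the heap sizes:
  0111  (7)
  0011  (3)
  0101  (5)
  0100  (4)
  1110  (14)
  ----
  1011  (11)
The overall nim-sum is X = 11. A stack of size p has a winning move iff p XOR X < p (reduce it to p XOR X).
  7: 7 XOR 11 = 12 ≥ 7 — no move.
  3: 3 XOR 11 = 8 ≥ 3 — no move.
  5: 5 XOR 11 = 14 ≥ 5 — no move.
  4: 4 XOR 11 = 15 ≥ 4 — no move.
  14: 14 XOR 11 = 5 < 14 — winning move (to 5).
That gives 1 winning move.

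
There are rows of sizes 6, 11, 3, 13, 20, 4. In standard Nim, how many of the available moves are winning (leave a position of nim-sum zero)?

1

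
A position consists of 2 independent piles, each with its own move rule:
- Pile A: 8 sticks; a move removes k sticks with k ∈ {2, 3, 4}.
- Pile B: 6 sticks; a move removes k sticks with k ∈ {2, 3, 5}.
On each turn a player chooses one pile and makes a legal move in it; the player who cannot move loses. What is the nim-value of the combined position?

2

For pile A, compute g(0), g(1), … with moves {2, 3, 4}:
g(0) = mex{} = 0
g(1) = mex{} = 0
g(2) = mex{0} = 1
g(3) = mex{0} = 1
g(4) = mex{0,1} = 2
g(5) = mex{0,1} = 2
g(6) = mex{1,2} = 0
g(7) = mex{1,2} = 0
g(8) = mex{0,2} = 1
So g(8) = 1.
For pile B, compute g(0), g(1), … with moves {2, 3, 5}:
g(0) = mex{} = 0
g(1) = mex{} = 0
g(2) = mex{0} = 1
g(3) = mex{0} = 1
g(4) = mex{0,1} = 2
g(5) = mex{0,1} = 2
g(6) = mex{0,1,2} = 3
So g(6) = 3.
By the Sprague-Grundy theorem, the Grundy value of a sum of independent games is the XOR of the component values.
Combined value = 1 XOR 3 = 2.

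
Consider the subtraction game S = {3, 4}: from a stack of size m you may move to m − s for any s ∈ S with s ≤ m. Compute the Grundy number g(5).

Grundy values for subtraction set {3, 4}:
k:     0  1  2  3  4  5
g(k):  0  0  0  1  1  1
So g(5) = 1.

1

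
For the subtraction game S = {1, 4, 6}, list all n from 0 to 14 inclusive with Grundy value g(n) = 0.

0, 2, 5, 7, 10, 12

Build the Grundy sequence with g(k) = mex{g(k−s) : s ∈ {1, 4, 6}, s ≤ k}:
g(0) = mex{} = 0
g(1) = mex{0} = 1
g(2) = mex{1} = 0
g(3) = mex{0} = 1
g(4) = mex{0,1} = 2
g(5) = mex{1,2} = 0
g(6) = mex{0} = 1
g(7) = mex{1} = 0
g(8) = mex{0,2} = 1
g(9) = mex{0,1} = 2
g(10) = mex{1,2} = 0
g(11) = mex{0} = 1
g(12) = mex{1} = 0
g(13) = mex{0,2} = 1
g(14) = mex{0,1} = 2
The P-positions (g = 0) in 0..14 are 0, 2, 5, 7, 10, 12.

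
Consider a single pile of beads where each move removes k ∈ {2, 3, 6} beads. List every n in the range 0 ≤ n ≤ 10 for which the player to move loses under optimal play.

0, 1, 5, 9, 10

Grundy values for subtraction set {2, 3, 6}:
g(0) = mex{} = 0
g(1) = mex{} = 0
g(2) = mex{0} = 1
g(3) = mex{0} = 1
g(4) = mex{0,1} = 2
g(5) = mex{1} = 0
g(6) = mex{0,1,2} = 3
g(7) = mex{0,2} = 1
g(8) = mex{0,1,3} = 2
g(9) = mex{1,3} = 0
g(10) = mex{1,2} = 0
The P-positions (g = 0) in 0..10 are 0, 1, 5, 9, 10.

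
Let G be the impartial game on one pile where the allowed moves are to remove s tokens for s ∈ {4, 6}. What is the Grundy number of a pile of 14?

1

Grundy values for subtraction set {4, 6}:
g(0) = mex{} = 0
g(1) = mex{} = 0
g(2) = mex{} = 0
g(3) = mex{} = 0
g(4) = mex{0} = 1
g(5) = mex{0} = 1
g(6) = mex{0} = 1
g(7) = mex{0} = 1
g(8) = mex{0,1} = 2
g(9) = mex{0,1} = 2
g(10) = mex{1} = 0
g(11) = mex{1} = 0
g(12) = mex{1,2} = 0
g(13) = mex{1,2} = 0
g(14) = mex{0,2} = 1
So g(14) = 1.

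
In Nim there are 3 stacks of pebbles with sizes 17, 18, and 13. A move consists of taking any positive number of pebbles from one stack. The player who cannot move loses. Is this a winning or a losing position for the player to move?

Nim-sum: 17 ^ 18 ^ 13 = 14.
The nim-sum is 14 ≠ 0, so this is an N-position: the player to move can win.

Winning position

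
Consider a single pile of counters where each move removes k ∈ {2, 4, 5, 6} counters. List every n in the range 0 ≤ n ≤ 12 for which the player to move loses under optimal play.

Build the Grundy sequence with g(k) = mex{g(k−s) : s ∈ {2, 4, 5, 6}, s ≤ k}:
k:     0  1  2  3  4  5  6  7  8  9 10 11 12
g(k):  0  0  1  1  2  2  3  3  0  0  1  1  2
The P-positions (g = 0) in 0..12 are 0, 1, 8, 9.

0, 1, 8, 9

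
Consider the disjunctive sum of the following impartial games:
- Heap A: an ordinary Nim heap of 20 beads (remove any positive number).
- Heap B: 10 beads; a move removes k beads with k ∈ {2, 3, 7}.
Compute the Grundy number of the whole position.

20

Heap A is a plain Nim heap of size 20, so its Grundy value is 20.
Build the Grundy sequence for heap B with g(k) = mex{g(k−s) : s ∈ {2, 3, 7}, s ≤ k}:
k:     0  1  2  3  4  5  6  7  8  9 10
g(k):  0  0  1  1  2  0  0  1  1  2  0
So g(10) = 0.
The value of a disjunctive sum is the nim-sum of the parts.
Combined value = 20 XOR 0 = 20.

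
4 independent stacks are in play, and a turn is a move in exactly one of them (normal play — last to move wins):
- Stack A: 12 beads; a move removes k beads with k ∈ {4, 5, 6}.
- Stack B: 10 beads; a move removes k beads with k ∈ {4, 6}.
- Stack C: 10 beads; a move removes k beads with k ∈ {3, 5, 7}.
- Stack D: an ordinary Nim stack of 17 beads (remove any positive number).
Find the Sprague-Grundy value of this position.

17

Build the Grundy sequence for stack A with g(k) = mex{g(k−s) : s ∈ {4, 5, 6}, s ≤ k}:
k:     0  1  2  3  4  5  6  7  8  9 10 11 12
g(k):  0  0  0  0  1  1  1  1  2  2  0  0  0
So g(12) = 0.
Grundy values for stack B (subtraction set {4, 6}):
k:     0  1  2  3  4  5  6  7  8  9 10
g(k):  0  0  0  0  1  1  1  1  2  2  0
So g(10) = 0.
For stack C, compute g(0), g(1), … with moves {3, 5, 7}:
g(0) = mex{} = 0
g(1) = mex{} = 0
g(2) = mex{} = 0
g(3) = mex{0} = 1
g(4) = mex{0} = 1
g(5) = mex{0} = 1
g(6) = mex{0,1} = 2
g(7) = mex{0,1} = 2
g(8) = mex{0,1} = 2
g(9) = mex{0,1,2} = 3
g(10) = mex{1,2} = 0
So g(10) = 0.
Stack D is a plain Nim stack of size 17, so its Grundy value is 17.
The value of a disjunctive sum is the nim-sum of the parts.
Combined value = 0 ⊕ 0 ⊕ 0 ⊕ 17 = 17.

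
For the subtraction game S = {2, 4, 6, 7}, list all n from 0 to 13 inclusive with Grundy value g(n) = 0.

0, 1, 9, 10

Grundy values for subtraction set {2, 4, 6, 7}:
g(0) = mex{} = 0
g(1) = mex{} = 0
g(2) = mex{0} = 1
g(3) = mex{0} = 1
g(4) = mex{0,1} = 2
g(5) = mex{0,1} = 2
g(6) = mex{0,1,2} = 3
g(7) = mex{0,1,2} = 3
g(8) = mex{0,1,2,3} = 4
g(9) = mex{1,2,3} = 0
g(10) = mex{1,2,3,4} = 0
g(11) = mex{0,2,3} = 1
g(12) = mex{0,2,3,4} = 1
g(13) = mex{0,1,3} = 2
The P-positions (g = 0) in 0..13 are 0, 1, 9, 10.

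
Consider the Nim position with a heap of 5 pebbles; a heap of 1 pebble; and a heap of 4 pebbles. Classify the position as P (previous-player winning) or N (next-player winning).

P-position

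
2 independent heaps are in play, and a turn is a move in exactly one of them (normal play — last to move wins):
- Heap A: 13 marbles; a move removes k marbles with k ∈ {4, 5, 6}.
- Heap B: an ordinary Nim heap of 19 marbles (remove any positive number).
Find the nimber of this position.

For heap A, compute g(0), g(1), … with moves {4, 5, 6}:
k:     0  1  2  3  4  5  6  7  8  9 10 11 12 13
g(k):  0  0  0  0  1  1  1  1  2  2  0  0  0  0
So g(13) = 0.
Heap B is a plain Nim heap of size 19, so its Grundy value is 19.
By the Sprague-Grundy theorem, the Grundy value of a sum of independent games is the XOR of the component values.
Combined value = 0 ⊕ 19 = 19.

19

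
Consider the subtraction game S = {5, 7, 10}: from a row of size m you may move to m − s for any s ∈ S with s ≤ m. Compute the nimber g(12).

2

Build the Grundy sequence with g(k) = mex{g(k−s) : s ∈ {5, 7, 10}, s ≤ k}:
k:     0  1  2  3  4  5  6  7  8  9 10 11 12
g(k):  0  0  0  0  0  1  1  1  1  1  2  2  2
So g(12) = 2.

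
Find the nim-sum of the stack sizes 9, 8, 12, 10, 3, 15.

Nim-sum: 9 ^ 8 ^ 12 ^ 10 ^ 3 ^ 15 = 11.

11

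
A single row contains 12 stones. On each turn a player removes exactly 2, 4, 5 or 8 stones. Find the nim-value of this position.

1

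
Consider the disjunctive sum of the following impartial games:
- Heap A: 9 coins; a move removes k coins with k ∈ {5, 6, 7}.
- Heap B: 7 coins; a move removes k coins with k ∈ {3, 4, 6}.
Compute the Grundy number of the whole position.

3

Build the Grundy sequence for heap A with g(k) = mex{g(k−s) : s ∈ {5, 6, 7}, s ≤ k}:
g(0) = mex{} = 0
g(1) = mex{} = 0
g(2) = mex{} = 0
g(3) = mex{} = 0
g(4) = mex{} = 0
g(5) = mex{0} = 1
g(6) = mex{0} = 1
g(7) = mex{0} = 1
g(8) = mex{0} = 1
g(9) = mex{0} = 1
So g(9) = 1.
Grundy values for heap B (subtraction set {3, 4, 6}):
k:     0  1  2  3  4  5  6  7
g(k):  0  0  0  1  1  1  2  2
So g(7) = 2.
By the Sprague-Grundy theorem, the Grundy value of a sum of independent games is the XOR of the component values.
Combined value = 1 XOR 2 = 3.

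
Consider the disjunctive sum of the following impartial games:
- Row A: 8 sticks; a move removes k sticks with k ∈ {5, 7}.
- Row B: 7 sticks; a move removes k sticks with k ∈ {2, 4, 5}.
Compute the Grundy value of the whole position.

1

For row A, compute g(0), g(1), … with moves {5, 7}:
k:     0  1  2  3  4  5  6  7  8
g(k):  0  0  0  0  0  1  1  1  1
So g(8) = 1.
Grundy values for row B (subtraction set {2, 4, 5}):
g(0) = mex{} = 0
g(1) = mex{} = 0
g(2) = mex{0} = 1
g(3) = mex{0} = 1
g(4) = mex{0,1} = 2
g(5) = mex{0,1} = 2
g(6) = mex{0,1,2} = 3
g(7) = mex{1,2} = 0
So g(7) = 0.
The value of a disjunctive sum is the nim-sum of the parts.
Combined value = 1 ⊕ 0 = 1.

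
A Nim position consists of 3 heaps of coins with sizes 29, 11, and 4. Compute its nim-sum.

18

In binary:
  11101  (29)
  01011  (11)
  00100  (4)
  -----
  10010  (18)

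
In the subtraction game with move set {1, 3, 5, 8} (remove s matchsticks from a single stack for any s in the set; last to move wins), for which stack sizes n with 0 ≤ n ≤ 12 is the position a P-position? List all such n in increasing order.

0, 2, 4, 6

Build the Grundy sequence with g(k) = mex{g(k−s) : s ∈ {1, 3, 5, 8}, s ≤ k}:
k:     0  1  2  3  4  5  6  7  8  9 10 11 12
g(k):  0  1  0  1  0  1  0  1  2  3  2  3  2
The P-positions (g = 0) in 0..12 are 0, 2, 4, 6.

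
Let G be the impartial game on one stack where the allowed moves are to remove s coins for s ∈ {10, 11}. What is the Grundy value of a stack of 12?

1

Build the Grundy sequence with g(k) = mex{g(k−s) : s ∈ {10, 11}, s ≤ k}:
k:     0  1  2  3  4  5  6  7  8  9 10 11 12
g(k):  0  0  0  0  0  0  0  0  0  0  1  1  1
So g(12) = 1.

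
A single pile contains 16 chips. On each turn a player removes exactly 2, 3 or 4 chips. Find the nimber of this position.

2

Build the Grundy sequence with g(k) = mex{g(k−s) : s ∈ {2, 3, 4}, s ≤ k}:
k:     0  1  2  3  4  5  6  7  8  9 10 11 12 13 14 15 16
g(k):  0  0  1  1  2  2  0  0  1  1  2  2  0  0  1  1  2
So g(16) = 2.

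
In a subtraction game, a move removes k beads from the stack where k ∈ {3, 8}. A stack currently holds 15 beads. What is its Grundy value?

Build the Grundy sequence with g(k) = mex{g(k−s) : s ∈ {3, 8}, s ≤ k}:
k:     0  1  2  3  4  5  6  7  8  9 10 11 12 13 14 15
g(k):  0  0  0  1  1  1  0  0  2  1  1  0  0  0  1  1
So g(15) = 1.

1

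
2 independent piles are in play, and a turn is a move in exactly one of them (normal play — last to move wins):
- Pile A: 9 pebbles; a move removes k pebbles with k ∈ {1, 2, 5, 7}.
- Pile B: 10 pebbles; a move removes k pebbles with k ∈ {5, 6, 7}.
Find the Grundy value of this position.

Grundy values for pile A (subtraction set {1, 2, 5, 7}):
g(0) = mex{} = 0
g(1) = mex{0} = 1
g(2) = mex{0,1} = 2
g(3) = mex{1,2} = 0
g(4) = mex{0,2} = 1
g(5) = mex{0,1} = 2
g(6) = mex{1,2} = 0
g(7) = mex{0,2} = 1
g(8) = mex{0,1} = 2
g(9) = mex{1,2} = 0
So g(9) = 0.
Build the Grundy sequence for pile B with g(k) = mex{g(k−s) : s ∈ {5, 6, 7}, s ≤ k}:
k:     0  1  2  3  4  5  6  7  8  9 10
g(k):  0  0  0  0  0  1  1  1  1  1  2
So g(10) = 2.
The value of a disjunctive sum is the nim-sum of the parts.
Combined value = 0 XOR 2 = 2.

2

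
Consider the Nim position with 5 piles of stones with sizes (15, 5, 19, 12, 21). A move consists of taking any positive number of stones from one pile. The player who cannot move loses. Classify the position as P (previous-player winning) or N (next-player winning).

In binary:
  01111  (15)
  00101  (5)
  10011  (19)
  01100  (12)
  10101  (21)
  -----
  00000  (0)
The nim-sum is 0, so this is a P-position: the player to move is in a losing position under optimal play.

P-position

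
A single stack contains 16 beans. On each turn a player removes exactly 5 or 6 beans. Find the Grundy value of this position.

Build the Grundy sequence with g(k) = mex{g(k−s) : s ∈ {5, 6}, s ≤ k}:
k:     0  1  2  3  4  5  6  7  8  9 10 11 12 13 14 15 16
g(k):  0  0  0  0  0  1  1  1  1  1  2  0  0  0  0  0  1
So g(16) = 1.

1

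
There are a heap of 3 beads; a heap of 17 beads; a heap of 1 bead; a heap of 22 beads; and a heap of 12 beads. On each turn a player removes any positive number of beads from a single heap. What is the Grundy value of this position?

9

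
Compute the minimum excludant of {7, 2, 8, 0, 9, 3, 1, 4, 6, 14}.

5

The values 0, 1, 2, 3, 4 are all present; 5 is the first non-negative integer missing from the set.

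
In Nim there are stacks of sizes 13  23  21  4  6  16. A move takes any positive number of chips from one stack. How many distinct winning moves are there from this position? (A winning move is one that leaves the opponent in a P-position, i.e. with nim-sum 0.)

Nim-sum: 13 XOR 23 XOR 21 XOR 4 XOR 6 XOR 16 = 29.
The overall nim-sum is X = 29. A stack of size p has a winning move iff p XOR X < p (reduce it to p XOR X).
  13: 13 XOR 29 = 16 ≥ 13 — no move.
  23: 23 XOR 29 = 10 < 23 — winning move (to 10).
  21: 21 XOR 29 = 8 < 21 — winning move (to 8).
  4: 4 XOR 29 = 25 ≥ 4 — no move.
  6: 6 XOR 29 = 27 ≥ 6 — no move.
  16: 16 XOR 29 = 13 < 16 — winning move (to 13).
That gives 3 winning moves.

3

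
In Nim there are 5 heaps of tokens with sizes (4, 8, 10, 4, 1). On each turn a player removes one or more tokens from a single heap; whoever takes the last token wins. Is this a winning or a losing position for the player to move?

Nim-sum: 4 ⊕ 8 ⊕ 10 ⊕ 4 ⊕ 1 = 3.
The nim-sum is 3 ≠ 0, so this is an N-position: the player to move can win.

Winning position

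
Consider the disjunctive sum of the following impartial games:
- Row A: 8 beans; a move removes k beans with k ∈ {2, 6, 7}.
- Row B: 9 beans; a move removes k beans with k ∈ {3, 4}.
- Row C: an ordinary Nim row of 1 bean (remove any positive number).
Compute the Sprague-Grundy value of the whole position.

3

For row A, compute g(0), g(1), … with moves {2, 6, 7}:
g(0) = mex{} = 0
g(1) = mex{} = 0
g(2) = mex{0} = 1
g(3) = mex{0} = 1
g(4) = mex{1} = 0
g(5) = mex{1} = 0
g(6) = mex{0} = 1
g(7) = mex{0} = 1
g(8) = mex{0,1} = 2
So g(8) = 2.
For row B, compute g(0), g(1), … with moves {3, 4}:
g(0) = mex{} = 0
g(1) = mex{} = 0
g(2) = mex{} = 0
g(3) = mex{0} = 1
g(4) = mex{0} = 1
g(5) = mex{0} = 1
g(6) = mex{0,1} = 2
g(7) = mex{1} = 0
g(8) = mex{1} = 0
g(9) = mex{1,2} = 0
So g(9) = 0.
Row C is a plain Nim row of size 1, so its Grundy value is 1.
The value of a disjunctive sum is the nim-sum of the parts.
Combined value = 2 ⊕ 0 ⊕ 1 = 3.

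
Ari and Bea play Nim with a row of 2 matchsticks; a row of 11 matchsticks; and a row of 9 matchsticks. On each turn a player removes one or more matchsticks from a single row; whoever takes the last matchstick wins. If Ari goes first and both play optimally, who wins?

Bea wins

In binary:
  0010  (2)
  1011  (11)
  1001  (9)
  ----
  0000  (0)
The nim-sum is 0, so this is a P-position: the player to move is in a losing position under optimal play; Ari is about to move from it and so loses — Bea wins.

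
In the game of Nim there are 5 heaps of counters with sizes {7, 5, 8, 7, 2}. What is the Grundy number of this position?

Compute the nim-sum pairwise:
7 ^ 5 = 2
2 ^ 8 = 10
10 ^ 7 = 13
13 ^ 2 = 15

15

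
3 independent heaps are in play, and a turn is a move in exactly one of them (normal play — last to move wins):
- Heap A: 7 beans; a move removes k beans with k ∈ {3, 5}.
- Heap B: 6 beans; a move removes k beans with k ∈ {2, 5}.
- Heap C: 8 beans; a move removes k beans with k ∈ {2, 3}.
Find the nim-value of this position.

For heap A, compute g(0), g(1), … with moves {3, 5}:
k:     0  1  2  3  4  5  6  7
g(k):  0  0  0  1  1  1  2  2
So g(7) = 2.
Grundy values for heap B (subtraction set {2, 5}):
g(0) = mex{} = 0
g(1) = mex{} = 0
g(2) = mex{0} = 1
g(3) = mex{0} = 1
g(4) = mex{1} = 0
g(5) = mex{0,1} = 2
g(6) = mex{0} = 1
So g(6) = 1.
For heap C, compute g(0), g(1), … with moves {2, 3}:
g(0) = mex{} = 0
g(1) = mex{} = 0
g(2) = mex{0} = 1
g(3) = mex{0} = 1
g(4) = mex{0,1} = 2
g(5) = mex{1} = 0
g(6) = mex{1,2} = 0
g(7) = mex{0,2} = 1
g(8) = mex{0} = 1
So g(8) = 1.
The value of a disjunctive sum is the nim-sum of the parts.
Combined value = 2 ⊕ 1 ⊕ 1 = 2.

2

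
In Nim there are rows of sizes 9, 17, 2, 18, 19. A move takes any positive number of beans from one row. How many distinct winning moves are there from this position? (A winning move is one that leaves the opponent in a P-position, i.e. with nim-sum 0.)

Nim-sum: 9 ^ 17 ^ 2 ^ 18 ^ 19 = 27.
The overall nim-sum is X = 27. A row of size p has a winning move iff p XOR X < p (reduce it to p XOR X).
  9: 9 XOR 27 = 18 ≥ 9 — no move.
  17: 17 XOR 27 = 10 < 17 — winning move (to 10).
  2: 2 XOR 27 = 25 ≥ 2 — no move.
  18: 18 XOR 27 = 9 < 18 — winning move (to 9).
  19: 19 XOR 27 = 8 < 19 — winning move (to 8).
That gives 3 winning moves.

3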